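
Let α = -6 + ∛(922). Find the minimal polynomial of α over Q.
m_α(x) = x^3 + 18x^2 + 108x - 706

Set β = α + 6 = ∛(922), so β^3 = 922. Then (α + 6)^3 - 922 = 0, i.e. α is a root of g(x) = (x + 6)^3 - 922 = x^3 + 18x^2 + 108x - 706. Since g(x) = h(x + 6) where h(x) = x^3 - 922, and h is irreducible over Q (because 922 is not a perfect cube, so h has no rational root, and a monic cubic with no rational root is irreducible), g is also irreducible (irreducibility is preserved under the substitution x → x + 6). Hence m_α(x) = x^3 + 18x^2 + 108x - 706.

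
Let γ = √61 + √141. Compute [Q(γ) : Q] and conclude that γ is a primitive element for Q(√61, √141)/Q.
[Q(γ) : Q] = 4 (equivalently, Q(γ) = Q(√61, √141))

Obviously Q(γ) ⊆ Q(√61, √141), and [Q(√61, √141):Q] = 4 (since 61, 141 are distinct squarefree integers > 1 with 8601 not a perfect square). To show equality we compute the minimal polynomial of γ. From γ = √61 + √141: γ^2 = 61 + 2√(8601) + 141 = 202 + 2√(8601), so γ^2 - 202 = 2√(8601); squaring, (γ^2 - 202)^2 = 4·8601, i.e. γ^4 - 404γ^2 + 40804 - 34404 = 0, i.e. γ^4 - 404γ^2 + 6400 = 0. So γ is a root of x^4 - 404x^2 + 6400. This polynomial is irreducible over Q: it has no rational root (each ±√61 ± √141 is irrational), and any factorization into two quadratics over Q would force √(8601) ∈ Q (pairing opposite roots) or √61, √141 ∈ Q (other pairings), all impossible. Hence [Q(γ):Q] = 4 = [Q(√61, √141):Q], so Q(γ) = Q(√61, √141).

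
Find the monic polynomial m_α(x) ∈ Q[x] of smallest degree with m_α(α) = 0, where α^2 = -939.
m_α(x) = x^2 + 939

α satisfies α^2 + 939 = 0, so x^2 + 939 annihilates α. Since d = -939 is squarefree and ≠ 1, it is not a perfect square in Q, so x^2 + 939 has no rational root and is therefore irreducible over Q (a degree-2 polynomial over a field is irreducible iff it has no root). Hence m_α(x) = x^2 + 939.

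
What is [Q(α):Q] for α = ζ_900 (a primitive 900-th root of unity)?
[Q(α):Q] = 240

The minimal polynomial of ζ_900 over Q is the 900-th cyclotomic polynomial Φ_900(x), which is irreducible over Q and has degree φ(900) = 240. Hence [Q(α):Q] = φ(900) = 240.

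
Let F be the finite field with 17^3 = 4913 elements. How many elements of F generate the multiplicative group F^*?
There are φ(4912) = 2448 primitive elements

F_q^* is cyclic of order q - 1 = 4912. A cyclic group of order m has exactly φ(m) generators. Here m = 4912 = 2^4 · 307, so the number of primitive elements is φ(4912) = 2448.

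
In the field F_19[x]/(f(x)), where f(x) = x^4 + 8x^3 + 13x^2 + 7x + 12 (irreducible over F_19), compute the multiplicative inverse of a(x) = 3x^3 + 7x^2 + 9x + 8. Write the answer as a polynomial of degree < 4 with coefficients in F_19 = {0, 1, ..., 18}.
a(x)^(-1) ≡ 9x^3 + 18x^2 + 17x + 6 (mod f(x))

Since f is irreducible over F_19, F_19[x]/(f) is a field and a(x) ≠ 0 has an inverse. Apply the extended Euclidean algorithm to f(x) and a(x) in F_19[x]: f(x) = (13x + 4)·a(x) + (x^2 + 18);  a(x) = (3x + 7)·(x^2 + 18) + (12x + 15);  (x^2 + 18) = (8x + 9)·(12x + 15) + (16). The last nonzero remainder is the constant 16 = gcd(f, a) in F_19. Back-substituting through the division chain expresses 16 = s(x)·a(x) + t(x)·f(x) with s(x) ≡ 11x^3 + 3x^2 + 6x + 1 (mod f), so (11x^3 + 3x^2 + 6x + 1)·a(x) ≡ 16 (mod f). Multiplying by 16^(-1) ≡ 6 in F_19 gives a(x)^(-1) ≡ 6·(11x^3 + 3x^2 + 6x + 1) ≡ 9x^3 + 18x^2 + 17x + 6 (mod f). Check: (3x^3 + 7x^2 + 9x + 8)·(9x^3 + 18x^2 + 17x + 6) = 8x^6 + 3x^5 + 11x^4 + 10x^3 + 16x^2 + 10 ≡ 1 (mod x^4 + 8x^3 + 13x^2 + 7x + 12).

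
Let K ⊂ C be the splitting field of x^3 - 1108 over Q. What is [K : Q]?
[K : Q] = 6

The roots of x^3 - 1108 are ∛1108, ω∛1108, ω^2∛1108 where ω = e^(2πi/3) is a primitive cube root of unity, so K = Q(∛1108, ω). Now [Q(∛1108):Q] = 3 (since 1108 is not a perfect cube, x^3 - 1108 is irreducible) and [Q(ω):Q] = 2. Both 2 and 3 divide [K:Q], and [K:Q] ≤ 3·2 = 6, so [K:Q] = 6. (Equivalently: Q(∛1108) ⊂ R but ω ∉ R, so [K : Q(∛1108)] = 2.)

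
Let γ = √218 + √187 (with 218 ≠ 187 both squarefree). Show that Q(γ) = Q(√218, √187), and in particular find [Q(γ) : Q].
[Q(γ) : Q] = 4 (equivalently, Q(γ) = Q(√218, √187))

Obviously Q(γ) ⊆ Q(√218, √187), and [Q(√218, √187):Q] = 4 (since 218, 187 are distinct squarefree integers > 1 with 40766 not a perfect square). To show equality we compute the minimal polynomial of γ. From γ = √218 + √187: γ^2 = 218 + 2√(40766) + 187 = 405 + 2√(40766), so γ^2 - 405 = 2√(40766); squaring, (γ^2 - 405)^2 = 4·40766, i.e. γ^4 - 810γ^2 + 164025 - 163064 = 0, i.e. γ^4 - 810γ^2 + 961 = 0. So γ is a root of x^4 - 810x^2 + 961. This polynomial is irreducible over Q: it has no rational root (each ±√218 ± √187 is irrational), and any factorization into two quadratics over Q would force √(40766) ∈ Q (pairing opposite roots) or √218, √187 ∈ Q (other pairings), all impossible. Hence [Q(γ):Q] = 4 = [Q(√218, √187):Q], so Q(γ) = Q(√218, √187).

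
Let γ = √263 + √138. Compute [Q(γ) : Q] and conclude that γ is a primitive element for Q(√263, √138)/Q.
[Q(γ) : Q] = 4 (equivalently, Q(γ) = Q(√263, √138))

Obviously Q(γ) ⊆ Q(√263, √138), and [Q(√263, √138):Q] = 4 (since 263, 138 are distinct squarefree integers > 1 with 36294 not a perfect square). To show equality we compute the minimal polynomial of γ. From γ = √263 + √138: γ^2 = 263 + 2√(36294) + 138 = 401 + 2√(36294), so γ^2 - 401 = 2√(36294); squaring, (γ^2 - 401)^2 = 4·36294, i.e. γ^4 - 802γ^2 + 160801 - 145176 = 0, i.e. γ^4 - 802γ^2 + 15625 = 0. So γ is a root of x^4 - 802x^2 + 15625. This polynomial is irreducible over Q: it has no rational root (each ±√263 ± √138 is irrational), and any factorization into two quadratics over Q would force √(36294) ∈ Q (pairing opposite roots) or √263, √138 ∈ Q (other pairings), all impossible. Hence [Q(γ):Q] = 4 = [Q(√263, √138):Q], so Q(γ) = Q(√263, √138).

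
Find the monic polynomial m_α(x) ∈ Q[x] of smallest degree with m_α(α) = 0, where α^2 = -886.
m_α(x) = x^2 + 886

α satisfies α^2 + 886 = 0, so x^2 + 886 annihilates α. Since d = -886 is squarefree and ≠ 1, it is not a perfect square in Q, so x^2 + 886 has no rational root and is therefore irreducible over Q (a degree-2 polynomial over a field is irreducible iff it has no root). Hence m_α(x) = x^2 + 886.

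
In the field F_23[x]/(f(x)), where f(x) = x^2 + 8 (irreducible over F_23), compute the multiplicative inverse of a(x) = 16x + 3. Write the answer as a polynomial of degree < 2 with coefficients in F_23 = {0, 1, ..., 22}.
a(x)^(-1) ≡ 3x + 21 (mod f(x))

Since f is irreducible over F_23, F_23[x]/(f) is a field and a(x) ≠ 0 has an inverse. Apply the extended Euclidean algorithm to f(x) and a(x) in F_23[x]: f(x) = (13x + 22)·a(x) + (11). The last nonzero remainder is the constant 11 = gcd(f, a) in F_23. Back-substituting through the division chain expresses 11 = s(x)·a(x) + t(x)·f(x) with s(x) ≡ 10x + 1 (mod f), so (10x + 1)·a(x) ≡ 11 (mod f). Multiplying by 11^(-1) ≡ 21 in F_23 gives a(x)^(-1) ≡ 21·(10x + 1) ≡ 3x + 21 (mod f). Check: (16x + 3)·(3x + 21) = 2x^2 + 17 ≡ 1 (mod x^2 + 8).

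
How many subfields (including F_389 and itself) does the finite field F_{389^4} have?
F_{389^4} has 3 subfields

The subfields of F_{p^n} are exactly the fields F_{p^d} for d | n (each is the fixed field of the unique index-d subgroup of Gal(F_{p^n}/F_p) ≅ Z/nZ). The divisors of n = 4 are {1, 2, 4}, giving 3 subfields: F_{389^1}, F_{389^2}, F_{389^4}.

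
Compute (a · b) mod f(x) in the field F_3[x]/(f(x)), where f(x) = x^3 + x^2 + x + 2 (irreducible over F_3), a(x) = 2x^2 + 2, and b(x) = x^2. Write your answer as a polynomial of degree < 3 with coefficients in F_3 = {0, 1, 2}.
a · b ≡ 2x^2 + x + 1 (mod f(x))

Multiply in F_3[x]: a(x)·b(x) = (2x^2 + 2)·(x^2) = 2x^4 + 2x^2. This has degree ≥ 3, so divide by f(x) over F_3: 2x^4 + 2x^2 = (2x + 1)·(x^3 + x^2 + x + 2) + (2x^2 + x + 1). Hence a·b ≡ 2x^2 + x + 1 (mod f). (F_3[x]/(f) is a field with 3^3 = 27 elements since f is irreducible of degree 3.)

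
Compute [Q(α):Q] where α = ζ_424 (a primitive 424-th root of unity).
[Q(α):Q] = 208

The minimal polynomial of ζ_424 over Q is the 424-th cyclotomic polynomial Φ_424(x), which is irreducible over Q and has degree φ(424) = 208. Hence [Q(α):Q] = φ(424) = 208.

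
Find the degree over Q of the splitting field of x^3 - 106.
[K : Q] = 6

The roots of x^3 - 106 are ∛106, ω∛106, ω^2∛106 where ω = e^(2πi/3) is a primitive cube root of unity, so K = Q(∛106, ω). Now [Q(∛106):Q] = 3 (since 106 is not a perfect cube, x^3 - 106 is irreducible) and [Q(ω):Q] = 2. Both 2 and 3 divide [K:Q], and [K:Q] ≤ 3·2 = 6, so [K:Q] = 6. (Equivalently: Q(∛106) ⊂ R but ω ∉ R, so [K : Q(∛106)] = 2.)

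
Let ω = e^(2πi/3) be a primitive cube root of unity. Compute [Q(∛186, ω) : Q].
[Q(∛186, ω) : Q] = 6

[Q(∛186):Q] = 3 (min poly x^3 - 186, irreducible since 186 is not a perfect cube). [Q(ω):Q] = 2 (min poly x^2 + x + 1). Since Q(∛186) ⊂ R and ω ∉ R, we have ω ∉ Q(∛186), so x^2 + x + 1 remains irreducible over Q(∛186) and [Q(∛186, ω) : Q(∛186)] = 2. By the tower law, [Q(∛186, ω) : Q] = 3 · 2 = 6. (In fact Q(∛186, ω) is the splitting field of x^3 - 186 over Q.)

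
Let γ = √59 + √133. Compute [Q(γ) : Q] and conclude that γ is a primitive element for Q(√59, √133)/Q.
[Q(γ) : Q] = 4 (equivalently, Q(γ) = Q(√59, √133))

Obviously Q(γ) ⊆ Q(√59, √133), and [Q(√59, √133):Q] = 4 (since 59, 133 are distinct squarefree integers > 1 with 7847 not a perfect square). To show equality we compute the minimal polynomial of γ. From γ = √59 + √133: γ^2 = 59 + 2√(7847) + 133 = 192 + 2√(7847), so γ^2 - 192 = 2√(7847); squaring, (γ^2 - 192)^2 = 4·7847, i.e. γ^4 - 384γ^2 + 36864 - 31388 = 0, i.e. γ^4 - 384γ^2 + 5476 = 0. So γ is a root of x^4 - 384x^2 + 5476. This polynomial is irreducible over Q: it has no rational root (each ±√59 ± √133 is irrational), and any factorization into two quadratics over Q would force √(7847) ∈ Q (pairing opposite roots) or √59, √133 ∈ Q (other pairings), all impossible. Hence [Q(γ):Q] = 4 = [Q(√59, √133):Q], so Q(γ) = Q(√59, √133).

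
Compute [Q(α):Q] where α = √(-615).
[Q(α):Q] = 2

[Q(α):Q] equals the degree of the minimal polynomial of α. Here α^2 = -615 and x^2 + 615 is irreducible (d = -615 is squarefree, ≠ 1, hence not a square), so deg(m_α) = 2. Thus [Q(α):Q] = 2.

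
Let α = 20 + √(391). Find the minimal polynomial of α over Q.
m_α(x) = x^2 - 40x + 9

From α - 20 = √(391), squaring gives (α - 20)^2 = 391, i.e. α^2 - 40α + 400 = 391, so α^2 - 40α + 9 = 0. The discriminant of x^2 - 40x + 9 is (-40)^2 - 4·(9) = 1600 - 36 = 1564, and 4·(391) is not a perfect square in Q since 391 is squarefree and ≠ 1. Hence x^2 - 40x + 9 is irreducible over Q and is the minimal polynomial of α.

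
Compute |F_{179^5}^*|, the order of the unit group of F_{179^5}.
|F_{179^5}^*| = 183765996898

F_{179^5} has 179^5 = 183765996899 elements; its multiplicative group consists of all nonzero elements, so |F_{179^5}^*| = 183765996899 - 1 = 183765996898. (It is cyclic since any finite subgroup of the multiplicative group of a field is cyclic.)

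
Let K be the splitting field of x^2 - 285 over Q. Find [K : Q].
[K : Q] = 2

f(x) = x^2 - 285 factors as (x - √285)(x + √285). The splitting field is K = Q(√285). Since 285 is squarefree and > 1, it is not a perfect square, so x^2 - 285 is irreducible over Q and [Q(√285) : Q] = 2. Hence [K : Q] = 2.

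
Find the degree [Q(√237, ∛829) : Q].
[Q(√237, ∛829) : Q] = 6

Let L = Q(√237, ∛829). Since Q(√237) ⊂ L and [Q(√237):Q] = 2, the tower law gives 2 | [L:Q]. Likewise Q(∛829) ⊂ L with [Q(∛829):Q] = 3 (because 829 is not a perfect cube), so 3 | [L:Q]. As gcd(2,3) = 1, [L:Q] is divisible by 6. Conversely L is generated over Q by √237 and ∛829, so [L:Q] ≤ 2·3 = 6. Therefore [Q(√237, ∛829) : Q] = 6.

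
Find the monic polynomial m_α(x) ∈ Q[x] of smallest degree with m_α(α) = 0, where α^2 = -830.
m_α(x) = x^2 + 830

α satisfies α^2 + 830 = 0, so x^2 + 830 annihilates α. Since d = -830 is squarefree and ≠ 1, it is not a perfect square in Q, so x^2 + 830 has no rational root and is therefore irreducible over Q (a degree-2 polynomial over a field is irreducible iff it has no root). Hence m_α(x) = x^2 + 830.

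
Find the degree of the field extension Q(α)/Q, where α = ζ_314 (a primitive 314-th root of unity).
[Q(α):Q] = 156

The minimal polynomial of ζ_314 over Q is the 314-th cyclotomic polynomial Φ_314(x), which is irreducible over Q and has degree φ(314) = 156. Hence [Q(α):Q] = φ(314) = 156.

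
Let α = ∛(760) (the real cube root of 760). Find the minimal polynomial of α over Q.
m_α(x) = x^3 - 760

α satisfies α^3 = 760, so x^3 - 760 annihilates α. By the rational root test, a rational root p/q (in lowest terms) of x^3 - 760 would satisfy p^3 = 760 q^3, forcing q = 1 and p^3 = 760; but 760 is not a perfect cube, contradiction. A monic cubic over Q with no rational root is irreducible (any nontrivial factorization would include a linear factor). Hence x^3 - 760 is the minimal polynomial of α, and in particular [Q(α):Q] = 3.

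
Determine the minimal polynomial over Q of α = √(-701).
m_α(x) = x^2 + 701

α satisfies α^2 + 701 = 0, so x^2 + 701 annihilates α. Since d = -701 is squarefree and ≠ 1, it is not a perfect square in Q, so x^2 + 701 has no rational root and is therefore irreducible over Q (a degree-2 polynomial over a field is irreducible iff it has no root). Hence m_α(x) = x^2 + 701.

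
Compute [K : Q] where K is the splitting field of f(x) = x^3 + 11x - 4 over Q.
[K : Q] = 6

By the rational root test, any rational root of the monic integer polynomial f(x) = x^3 + 11x - 4 must be an integer dividing the constant term -4, i.e. one of ±{1, 2, 4}. Evaluating: f(1) = 8, f(-1) = -16, f(2) = 26, f(-2) = -34, f(4) = 104, f(-4) = -112; none is 0, so f has no rational root and is therefore irreducible over Q (a cubic with no linear factor over a field is irreducible). For an irreducible cubic, the Galois group is A_3 or S_3 according as the discriminant disc(f) = -4a^3 - 27b^2 = -4·(11)^3 - 27·(-4)^2 = -5756 is or is not a square in Q. Here disc(f) = -5756 is not a perfect square in Q, so the Galois group of f over Q is not contained in A_3 and must be all of S_3. The splitting field has degree |S_3| = 6 over Q, so [K : Q] = 6.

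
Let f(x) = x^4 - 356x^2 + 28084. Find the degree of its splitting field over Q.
[K : Q] = 4

Solving the quadratic in x^2: x^2 = (356 ± √(356^2 - 4·28084))/2 = (356 ± √14400)/2 = (356 ± 120)/2, giving x^2 = 238 or x^2 = 118. So f(x) = (x^2 - 238)(x^2 - 118) and the roots of f are ±√238, ±√118. Hence the splitting field is K = Q(√238, √118). Since 238 and 118 are distinct squarefree integers > 1, their product 28084 is not a perfect square, so √118 ∉ Q(√238). By the tower law [K:Q] = [Q(√238,√118):Q(√238)] · [Q(√238):Q] = 2 · 2 = 4.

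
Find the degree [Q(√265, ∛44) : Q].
[Q(√265, ∛44) : Q] = 6

Let L = Q(√265, ∛44). Since Q(√265) ⊂ L and [Q(√265):Q] = 2, the tower law gives 2 | [L:Q]. Likewise Q(∛44) ⊂ L with [Q(∛44):Q] = 3 (because 44 is not a perfect cube), so 3 | [L:Q]. As gcd(2,3) = 1, [L:Q] is divisible by 6. Conversely L is generated over Q by √265 and ∛44, so [L:Q] ≤ 2·3 = 6. Therefore [Q(√265, ∛44) : Q] = 6.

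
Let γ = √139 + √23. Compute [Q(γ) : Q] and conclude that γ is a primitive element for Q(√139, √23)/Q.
[Q(γ) : Q] = 4 (equivalently, Q(γ) = Q(√139, √23))

Obviously Q(γ) ⊆ Q(√139, √23), and [Q(√139, √23):Q] = 4 (since 139, 23 are distinct squarefree integers > 1 with 3197 not a perfect square). To show equality we compute the minimal polynomial of γ. From γ = √139 + √23: γ^2 = 139 + 2√(3197) + 23 = 162 + 2√(3197), so γ^2 - 162 = 2√(3197); squaring, (γ^2 - 162)^2 = 4·3197, i.e. γ^4 - 324γ^2 + 26244 - 12788 = 0, i.e. γ^4 - 324γ^2 + 13456 = 0. So γ is a root of x^4 - 324x^2 + 13456. This polynomial is irreducible over Q: it has no rational root (each ±√139 ± √23 is irrational), and any factorization into two quadratics over Q would force √(3197) ∈ Q (pairing opposite roots) or √139, √23 ∈ Q (other pairings), all impossible. Hence [Q(γ):Q] = 4 = [Q(√139, √23):Q], so Q(γ) = Q(√139, √23).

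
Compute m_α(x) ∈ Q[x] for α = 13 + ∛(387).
m_α(x) = x^3 - 39x^2 + 507x - 2584

Set β = α - 13 = ∛(387), so β^3 = 387. Then (α - 13)^3 - 387 = 0, i.e. α is a root of g(x) = (x - 13)^3 - 387 = x^3 - 39x^2 + 507x - 2584. Since g(x) = h(x - 13) where h(x) = x^3 - 387, and h is irreducible over Q (because 387 is not a perfect cube, so h has no rational root, and a monic cubic with no rational root is irreducible), g is also irreducible (irreducibility is preserved under the substitution x → x - 13). Hence m_α(x) = x^3 - 39x^2 + 507x - 2584.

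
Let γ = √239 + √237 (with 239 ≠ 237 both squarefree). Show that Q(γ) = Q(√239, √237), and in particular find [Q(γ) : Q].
[Q(γ) : Q] = 4 (equivalently, Q(γ) = Q(√239, √237))

Obviously Q(γ) ⊆ Q(√239, √237), and [Q(√239, √237):Q] = 4 (since 239, 237 are distinct squarefree integers > 1 with 56643 not a perfect square). To show equality we compute the minimal polynomial of γ. From γ = √239 + √237: γ^2 = 239 + 2√(56643) + 237 = 476 + 2√(56643), so γ^2 - 476 = 2√(56643); squaring, (γ^2 - 476)^2 = 4·56643, i.e. γ^4 - 952γ^2 + 226576 - 226572 = 0, i.e. γ^4 - 952γ^2 + 4 = 0. So γ is a root of x^4 - 952x^2 + 4. This polynomial is irreducible over Q: it has no rational root (each ±√239 ± √237 is irrational), and any factorization into two quadratics over Q would force √(56643) ∈ Q (pairing opposite roots) or √239, √237 ∈ Q (other pairings), all impossible. Hence [Q(γ):Q] = 4 = [Q(√239, √237):Q], so Q(γ) = Q(√239, √237).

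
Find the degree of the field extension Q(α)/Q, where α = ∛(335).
[Q(α):Q] = 3

The minimal polynomial of α is x^3 - 335, irreducible over Q since 335 is not a perfect cube (so x^3 - 335 has no rational root). Hence [Q(α):Q] = deg(m_α) = 3.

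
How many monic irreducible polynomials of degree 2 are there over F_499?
There are 124251 monic irreducible polynomials of degree 2 over F_499

Each element of F_{499^2} that lies in no proper subfield is a root of exactly one monic irreducible of degree 2 over F_499, and each such polynomial has 2 distinct roots in F_{499^2}. By Möbius inversion the count is N_499(2) = (1/2) Σ_{d|2} μ(2/d) · 499^d = (1/2)(μ(2)·499^1 + μ(1)·499^2) = 248502/2 = 124251.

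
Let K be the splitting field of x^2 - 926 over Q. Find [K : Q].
[K : Q] = 2

f(x) = x^2 - 926 factors as (x - √926)(x + √926). The splitting field is K = Q(√926). Since 926 is squarefree and > 1, it is not a perfect square, so x^2 - 926 is irreducible over Q and [Q(√926) : Q] = 2. Hence [K : Q] = 2.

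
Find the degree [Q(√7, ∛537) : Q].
[Q(√7, ∛537) : Q] = 6

Let L = Q(√7, ∛537). Since Q(√7) ⊂ L and [Q(√7):Q] = 2, the tower law gives 2 | [L:Q]. Likewise Q(∛537) ⊂ L with [Q(∛537):Q] = 3 (because 537 is not a perfect cube), so 3 | [L:Q]. As gcd(2,3) = 1, [L:Q] is divisible by 6. Conversely L is generated over Q by √7 and ∛537, so [L:Q] ≤ 2·3 = 6. Therefore [Q(√7, ∛537) : Q] = 6.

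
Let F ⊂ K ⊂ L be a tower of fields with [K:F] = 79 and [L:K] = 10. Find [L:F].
[L:F] = 790

The tower law says that for any tower of field extensions F ⊂ K ⊂ L with finite degrees, [L:F] = [L:K] · [K:F]. Here this gives [L:F] = 10 · 79 = 790.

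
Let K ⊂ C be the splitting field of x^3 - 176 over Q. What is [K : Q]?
[K : Q] = 6

The roots of x^3 - 176 are ∛176, ω∛176, ω^2∛176 where ω = e^(2πi/3) is a primitive cube root of unity, so K = Q(∛176, ω). Now [Q(∛176):Q] = 3 (since 176 is not a perfect cube, x^3 - 176 is irreducible) and [Q(ω):Q] = 2. Both 2 and 3 divide [K:Q], and [K:Q] ≤ 3·2 = 6, so [K:Q] = 6. (Equivalently: Q(∛176) ⊂ R but ω ∉ R, so [K : Q(∛176)] = 2.)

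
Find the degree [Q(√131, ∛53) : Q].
[Q(√131, ∛53) : Q] = 6

Let L = Q(√131, ∛53). Since Q(√131) ⊂ L and [Q(√131):Q] = 2, the tower law gives 2 | [L:Q]. Likewise Q(∛53) ⊂ L with [Q(∛53):Q] = 3 (because 53 is not a perfect cube), so 3 | [L:Q]. As gcd(2,3) = 1, [L:Q] is divisible by 6. Conversely L is generated over Q by √131 and ∛53, so [L:Q] ≤ 2·3 = 6. Therefore [Q(√131, ∛53) : Q] = 6.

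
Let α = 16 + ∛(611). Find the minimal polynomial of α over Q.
m_α(x) = x^3 - 48x^2 + 768x - 4707

Set β = α - 16 = ∛(611), so β^3 = 611. Then (α - 16)^3 - 611 = 0, i.e. α is a root of g(x) = (x - 16)^3 - 611 = x^3 - 48x^2 + 768x - 4707. Since g(x) = h(x - 16) where h(x) = x^3 - 611, and h is irreducible over Q (because 611 is not a perfect cube, so h has no rational root, and a monic cubic with no rational root is irreducible), g is also irreducible (irreducibility is preserved under the substitution x → x - 16). Hence m_α(x) = x^3 - 48x^2 + 768x - 4707.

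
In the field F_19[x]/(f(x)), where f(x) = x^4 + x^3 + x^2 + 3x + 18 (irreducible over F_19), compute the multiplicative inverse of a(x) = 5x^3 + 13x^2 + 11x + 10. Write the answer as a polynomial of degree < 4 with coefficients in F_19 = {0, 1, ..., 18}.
a(x)^(-1) ≡ 7x^3 + 18x^2 + 15x + 10 (mod f(x))

Since f is irreducible over F_19, F_19[x]/(f) is a field and a(x) ≠ 0 has an inverse. Apply the extended Euclidean algorithm to f(x) and a(x) in F_19[x]: f(x) = (4x + 5)·a(x) + (6x^2 + 3x + 6);  a(x) = (4x + 16)·(6x^2 + 3x + 6) + (15x + 9);  (6x^2 + 3x + 6) = (8x + 3)·(15x + 9) + (17). The last nonzero remainder is the constant 17 = gcd(f, a) in F_19. Back-substituting through the division chain expresses 17 = s(x)·a(x) + t(x)·f(x) with s(x) ≡ 5x^3 + 2x^2 + 8x + 18 (mod f), so (5x^3 + 2x^2 + 8x + 18)·a(x) ≡ 17 (mod f). Multiplying by 17^(-1) ≡ 9 in F_19 gives a(x)^(-1) ≡ 9·(5x^3 + 2x^2 + 8x + 18) ≡ 7x^3 + 18x^2 + 15x + 10 (mod f). Check: (5x^3 + 13x^2 + 11x + 10)·(7x^3 + 18x^2 + 15x + 10) = 16x^6 + 10x^5 + 6x^4 + 13x + 5 ≡ 1 (mod x^4 + x^3 + x^2 + 3x + 18).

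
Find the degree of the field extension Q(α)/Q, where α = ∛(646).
[Q(α):Q] = 3

The minimal polynomial of α is x^3 - 646, irreducible over Q since 646 is not a perfect cube (so x^3 - 646 has no rational root). Hence [Q(α):Q] = deg(m_α) = 3.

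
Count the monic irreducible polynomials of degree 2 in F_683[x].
There are 232903 monic irreducible polynomials of degree 2 over F_683

Each element of F_{683^2} that lies in no proper subfield is a root of exactly one monic irreducible of degree 2 over F_683, and each such polynomial has 2 distinct roots in F_{683^2}. By Möbius inversion the count is N_683(2) = (1/2) Σ_{d|2} μ(2/d) · 683^d = (1/2)(μ(2)·683^1 + μ(1)·683^2) = 465806/2 = 232903.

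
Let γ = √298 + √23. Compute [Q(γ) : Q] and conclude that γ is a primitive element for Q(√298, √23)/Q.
[Q(γ) : Q] = 4 (equivalently, Q(γ) = Q(√298, √23))

Obviously Q(γ) ⊆ Q(√298, √23), and [Q(√298, √23):Q] = 4 (since 298, 23 are distinct squarefree integers > 1 with 6854 not a perfect square). To show equality we compute the minimal polynomial of γ. From γ = √298 + √23: γ^2 = 298 + 2√(6854) + 23 = 321 + 2√(6854), so γ^2 - 321 = 2√(6854); squaring, (γ^2 - 321)^2 = 4·6854, i.e. γ^4 - 642γ^2 + 103041 - 27416 = 0, i.e. γ^4 - 642γ^2 + 75625 = 0. So γ is a root of x^4 - 642x^2 + 75625. This polynomial is irreducible over Q: it has no rational root (each ±√298 ± √23 is irrational), and any factorization into two quadratics over Q would force √(6854) ∈ Q (pairing opposite roots) or √298, √23 ∈ Q (other pairings), all impossible. Hence [Q(γ):Q] = 4 = [Q(√298, √23):Q], so Q(γ) = Q(√298, √23).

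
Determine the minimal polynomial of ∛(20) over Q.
m_α(x) = x^3 - 20

α satisfies α^3 = 20, so x^3 - 20 annihilates α. By the rational root test, a rational root p/q (in lowest terms) of x^3 - 20 would satisfy p^3 = 20 q^3, forcing q = 1 and p^3 = 20; but 20 is not a perfect cube, contradiction. A monic cubic over Q with no rational root is irreducible (any nontrivial factorization would include a linear factor). Hence x^3 - 20 is the minimal polynomial of α, and in particular [Q(α):Q] = 3.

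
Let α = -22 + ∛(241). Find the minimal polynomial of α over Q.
m_α(x) = x^3 + 66x^2 + 1452x + 10407

Set β = α + 22 = ∛(241), so β^3 = 241. Then (α + 22)^3 - 241 = 0, i.e. α is a root of g(x) = (x + 22)^3 - 241 = x^3 + 66x^2 + 1452x + 10407. Since g(x) = h(x + 22) where h(x) = x^3 - 241, and h is irreducible over Q (because 241 is not a perfect cube, so h has no rational root, and a monic cubic with no rational root is irreducible), g is also irreducible (irreducibility is preserved under the substitution x → x + 22). Hence m_α(x) = x^3 + 66x^2 + 1452x + 10407.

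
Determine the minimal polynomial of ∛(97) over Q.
m_α(x) = x^3 - 97

α satisfies α^3 = 97, so x^3 - 97 annihilates α. By the rational root test, a rational root p/q (in lowest terms) of x^3 - 97 would satisfy p^3 = 97 q^3, forcing q = 1 and p^3 = 97; but 97 is not a perfect cube, contradiction. A monic cubic over Q with no rational root is irreducible (any nontrivial factorization would include a linear factor). Hence x^3 - 97 is the minimal polynomial of α, and in particular [Q(α):Q] = 3.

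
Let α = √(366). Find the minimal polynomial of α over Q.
m_α(x) = x^2 - 366

α satisfies α^2 - 366 = 0, so x^2 - 366 annihilates α. Since d = 366 is squarefree and ≠ 1, it is not a perfect square in Q, so x^2 - 366 has no rational root and is therefore irreducible over Q (a degree-2 polynomial over a field is irreducible iff it has no root). Hence m_α(x) = x^2 - 366.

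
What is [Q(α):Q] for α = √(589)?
[Q(α):Q] = 2

[Q(α):Q] equals the degree of the minimal polynomial of α. Here α^2 = 589 and x^2 - 589 is irreducible (d = 589 is squarefree, ≠ 1, hence not a square), so deg(m_α) = 2. Thus [Q(α):Q] = 2.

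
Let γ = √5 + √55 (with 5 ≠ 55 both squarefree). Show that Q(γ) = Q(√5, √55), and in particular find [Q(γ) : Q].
[Q(γ) : Q] = 4 (equivalently, Q(γ) = Q(√5, √55))

Obviously Q(γ) ⊆ Q(√5, √55), and [Q(√5, √55):Q] = 4 (since 5, 55 are distinct squarefree integers > 1 with 275 not a perfect square). To show equality we compute the minimal polynomial of γ. From γ = √5 + √55: γ^2 = 5 + 2√(275) + 55 = 60 + 2√(275), so γ^2 - 60 = 2√(275); squaring, (γ^2 - 60)^2 = 4·275, i.e. γ^4 - 120γ^2 + 3600 - 1100 = 0, i.e. γ^4 - 120γ^2 + 2500 = 0. So γ is a root of x^4 - 120x^2 + 2500. This polynomial is irreducible over Q: it has no rational root (each ±√5 ± √55 is irrational), and any factorization into two quadratics over Q would force √(275) ∈ Q (pairing opposite roots) or √5, √55 ∈ Q (other pairings), all impossible. Hence [Q(γ):Q] = 4 = [Q(√5, √55):Q], so Q(γ) = Q(√5, √55).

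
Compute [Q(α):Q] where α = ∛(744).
[Q(α):Q] = 3

The minimal polynomial of α is x^3 - 744, irreducible over Q since 744 is not a perfect cube (so x^3 - 744 has no rational root). Hence [Q(α):Q] = deg(m_α) = 3.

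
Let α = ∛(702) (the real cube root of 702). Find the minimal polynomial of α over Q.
m_α(x) = x^3 - 702

α satisfies α^3 = 702, so x^3 - 702 annihilates α. By the rational root test, a rational root p/q (in lowest terms) of x^3 - 702 would satisfy p^3 = 702 q^3, forcing q = 1 and p^3 = 702; but 702 is not a perfect cube, contradiction. A monic cubic over Q with no rational root is irreducible (any nontrivial factorization would include a linear factor). Hence x^3 - 702 is the minimal polynomial of α, and in particular [Q(α):Q] = 3.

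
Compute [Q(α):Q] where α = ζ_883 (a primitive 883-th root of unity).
[Q(α):Q] = 882

The minimal polynomial of ζ_883 over Q is the 883-th cyclotomic polynomial Φ_883(x), which is irreducible over Q and has degree φ(883) = 882. Hence [Q(α):Q] = φ(883) = 882.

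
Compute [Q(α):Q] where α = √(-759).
[Q(α):Q] = 2

[Q(α):Q] equals the degree of the minimal polynomial of α. Here α^2 = -759 and x^2 + 759 is irreducible (d = -759 is squarefree, ≠ 1, hence not a square), so deg(m_α) = 2. Thus [Q(α):Q] = 2.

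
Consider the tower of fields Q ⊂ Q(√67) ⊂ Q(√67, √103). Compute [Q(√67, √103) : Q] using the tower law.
[Q(√67, √103) : Q] = 4

[Q(√67):Q] = 2 (min poly x^2 - 67, irreducible since 67 is squarefree > 1). For the top step, suppose √103 ∈ Q(√67), say √103 = c + d√67 with c, d ∈ Q. Squaring: 103 = c^2 + 67d^2 + 2cd√67. Since √67 ∉ Q this forces 2cd = 0. If d = 0 then √103 = c ∈ Q, contradicting 103 squarefree > 1. If c = 0 then 103 = 67d^2, so 67·103 = (67d)^2 is a perfect square in Q — but 67·103 = 6901 is not a perfect square (since 67 and 103 are distinct squarefree integers). Contradiction. Hence √103 ∉ Q(√67), so x^2 - 103 stays irreducible over Q(√67) and [Q(√67, √103) : Q(√67)] = 2. By the tower law, [Q(√67, √103) : Q] = 2 · 2 = 4.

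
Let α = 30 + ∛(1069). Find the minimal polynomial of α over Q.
m_α(x) = x^3 - 90x^2 + 2700x - 28069

Set β = α - 30 = ∛(1069), so β^3 = 1069. Then (α - 30)^3 - 1069 = 0, i.e. α is a root of g(x) = (x - 30)^3 - 1069 = x^3 - 90x^2 + 2700x - 28069. Since g(x) = h(x - 30) where h(x) = x^3 - 1069, and h is irreducible over Q (because 1069 is not a perfect cube, so h has no rational root, and a monic cubic with no rational root is irreducible), g is also irreducible (irreducibility is preserved under the substitution x → x - 30). Hence m_α(x) = x^3 - 90x^2 + 2700x - 28069.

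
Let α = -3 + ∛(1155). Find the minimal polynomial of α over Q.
m_α(x) = x^3 + 9x^2 + 27x - 1128

Set β = α + 3 = ∛(1155), so β^3 = 1155. Then (α + 3)^3 - 1155 = 0, i.e. α is a root of g(x) = (x + 3)^3 - 1155 = x^3 + 9x^2 + 27x - 1128. Since g(x) = h(x + 3) where h(x) = x^3 - 1155, and h is irreducible over Q (because 1155 is not a perfect cube, so h has no rational root, and a monic cubic with no rational root is irreducible), g is also irreducible (irreducibility is preserved under the substitution x → x + 3). Hence m_α(x) = x^3 + 9x^2 + 27x - 1128.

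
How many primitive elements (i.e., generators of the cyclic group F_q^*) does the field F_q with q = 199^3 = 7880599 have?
There are φ(7880598) = 2387880 primitive elements

F_q^* is cyclic of order q - 1 = 7880598. A cyclic group of order m has exactly φ(m) generators. Here m = 7880598 = 2 · 3^3 · 11 · 13267, so the number of primitive elements is φ(7880598) = 2387880.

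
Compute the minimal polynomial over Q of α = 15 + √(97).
m_α(x) = x^2 - 30x + 128

From α - 15 = √(97), squaring gives (α - 15)^2 = 97, i.e. α^2 - 30α + 225 = 97, so α^2 - 30α + 128 = 0. The discriminant of x^2 - 30x + 128 is (-30)^2 - 4·(128) = 900 - 512 = 388, and 4·(97) is not a perfect square in Q since 97 is squarefree and ≠ 1. Hence x^2 - 30x + 128 is irreducible over Q and is the minimal polynomial of α.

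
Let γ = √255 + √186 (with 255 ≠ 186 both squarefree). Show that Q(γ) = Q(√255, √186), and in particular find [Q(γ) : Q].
[Q(γ) : Q] = 4 (equivalently, Q(γ) = Q(√255, √186))

Obviously Q(γ) ⊆ Q(√255, √186), and [Q(√255, √186):Q] = 4 (since 255, 186 are distinct squarefree integers > 1 with 47430 not a perfect square). To show equality we compute the minimal polynomial of γ. From γ = √255 + √186: γ^2 = 255 + 2√(47430) + 186 = 441 + 2√(47430), so γ^2 - 441 = 2√(47430); squaring, (γ^2 - 441)^2 = 4·47430, i.e. γ^4 - 882γ^2 + 194481 - 189720 = 0, i.e. γ^4 - 882γ^2 + 4761 = 0. So γ is a root of x^4 - 882x^2 + 4761. This polynomial is irreducible over Q: it has no rational root (each ±√255 ± √186 is irrational), and any factorization into two quadratics over Q would force √(47430) ∈ Q (pairing opposite roots) or √255, √186 ∈ Q (other pairings), all impossible. Hence [Q(γ):Q] = 4 = [Q(√255, √186):Q], so Q(γ) = Q(√255, √186).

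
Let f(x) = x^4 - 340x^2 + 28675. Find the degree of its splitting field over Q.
[K : Q] = 4

Solving the quadratic in x^2: x^2 = (340 ± √(340^2 - 4·28675))/2 = (340 ± √900)/2 = (340 ± 30)/2, giving x^2 = 155 or x^2 = 185. So f(x) = (x^2 - 155)(x^2 - 185) and the roots of f are ±√155, ±√185. Hence the splitting field is K = Q(√155, √185). Since 155 and 185 are distinct squarefree integers > 1, their product 28675 is not a perfect square, so √185 ∉ Q(√155). By the tower law [K:Q] = [Q(√155,√185):Q(√155)] · [Q(√155):Q] = 2 · 2 = 4.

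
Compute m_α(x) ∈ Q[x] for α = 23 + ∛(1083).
m_α(x) = x^3 - 69x^2 + 1587x - 13250

Set β = α - 23 = ∛(1083), so β^3 = 1083. Then (α - 23)^3 - 1083 = 0, i.e. α is a root of g(x) = (x - 23)^3 - 1083 = x^3 - 69x^2 + 1587x - 13250. Since g(x) = h(x - 23) where h(x) = x^3 - 1083, and h is irreducible over Q (because 1083 is not a perfect cube, so h has no rational root, and a monic cubic with no rational root is irreducible), g is also irreducible (irreducibility is preserved under the substitution x → x - 23). Hence m_α(x) = x^3 - 69x^2 + 1587x - 13250.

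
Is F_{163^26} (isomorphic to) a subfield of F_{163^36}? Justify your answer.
No: F_{163^26} is not a subfield of F_{163^36}

F_{p^m} embeds in F_{p^n} iff m | n. Here 26 ∤ 36 (since 36 = 1·26 + 10 with remainder 10 ≠ 0), so F_{163^26} is not a subfield of F_{163^36}. Equivalently: if it were, the tower law would give 26 = [F_{163^26}:F_163] dividing [F_{163^36}:F_163] = 36, contradiction.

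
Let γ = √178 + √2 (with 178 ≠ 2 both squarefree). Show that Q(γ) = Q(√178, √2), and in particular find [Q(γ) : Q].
[Q(γ) : Q] = 4 (equivalently, Q(γ) = Q(√178, √2))

Obviously Q(γ) ⊆ Q(√178, √2), and [Q(√178, √2):Q] = 4 (since 178, 2 are distinct squarefree integers > 1 with 356 not a perfect square). To show equality we compute the minimal polynomial of γ. From γ = √178 + √2: γ^2 = 178 + 2√(356) + 2 = 180 + 2√(356), so γ^2 - 180 = 2√(356); squaring, (γ^2 - 180)^2 = 4·356, i.e. γ^4 - 360γ^2 + 32400 - 1424 = 0, i.e. γ^4 - 360γ^2 + 30976 = 0. So γ is a root of x^4 - 360x^2 + 30976. This polynomial is irreducible over Q: it has no rational root (each ±√178 ± √2 is irrational), and any factorization into two quadratics over Q would force √(356) ∈ Q (pairing opposite roots) or √178, √2 ∈ Q (other pairings), all impossible. Hence [Q(γ):Q] = 4 = [Q(√178, √2):Q], so Q(γ) = Q(√178, √2).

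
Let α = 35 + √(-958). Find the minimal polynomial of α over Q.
m_α(x) = x^2 - 70x + 2183

From α - 35 = √(-958), squaring gives (α - 35)^2 = -958, i.e. α^2 - 70α + 1225 = -958, so α^2 - 70α + 2183 = 0. The discriminant of x^2 - 70x + 2183 is (-70)^2 - 4·(2183) = 4900 - 8732 = -3832, and 4·(-958) is not a perfect square in Q since -958 is squarefree and ≠ 1. Hence x^2 - 70x + 2183 is irreducible over Q and is the minimal polynomial of α.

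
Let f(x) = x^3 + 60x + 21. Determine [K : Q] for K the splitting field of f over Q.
[K : Q] = 6

By the rational root test, any rational root of the monic integer polynomial f(x) = x^3 + 60x + 21 must be an integer dividing the constant term 21, i.e. one of ±{1, 3, 7, 21}. Evaluating: f(1) = 82, f(-1) = -40, f(3) = 228, f(-3) = -186, f(7) = 784, f(-7) = -742, f(21) = 10542, f(-21) = -10500; none is 0, so f has no rational root and is therefore irreducible over Q (a cubic with no linear factor over a field is irreducible). For an irreducible cubic, the Galois group is A_3 or S_3 according as the discriminant disc(f) = -4a^3 - 27b^2 = -4·(60)^3 - 27·(21)^2 = -875907 is or is not a square in Q. Here disc(f) = -875907 is not a perfect square in Q, so the Galois group of f over Q is not contained in A_3 and must be all of S_3. The splitting field has degree |S_3| = 6 over Q, so [K : Q] = 6.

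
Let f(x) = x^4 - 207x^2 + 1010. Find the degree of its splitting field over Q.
[K : Q] = 4

Solving the quadratic in x^2: x^2 = (207 ± √(207^2 - 4·1010))/2 = (207 ± √38809)/2 = (207 ± 197)/2, giving x^2 = 202 or x^2 = 5. So f(x) = (x^2 - 202)(x^2 - 5) and the roots of f are ±√202, ±√5. Hence the splitting field is K = Q(√202, √5). Since 202 and 5 are distinct squarefree integers > 1, their product 1010 is not a perfect square, so √5 ∉ Q(√202). By the tower law [K:Q] = [Q(√202,√5):Q(√202)] · [Q(√202):Q] = 2 · 2 = 4.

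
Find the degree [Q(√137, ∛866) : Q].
[Q(√137, ∛866) : Q] = 6

Let L = Q(√137, ∛866). Since Q(√137) ⊂ L and [Q(√137):Q] = 2, the tower law gives 2 | [L:Q]. Likewise Q(∛866) ⊂ L with [Q(∛866):Q] = 3 (because 866 is not a perfect cube), so 3 | [L:Q]. As gcd(2,3) = 1, [L:Q] is divisible by 6. Conversely L is generated over Q by √137 and ∛866, so [L:Q] ≤ 2·3 = 6. Therefore [Q(√137, ∛866) : Q] = 6.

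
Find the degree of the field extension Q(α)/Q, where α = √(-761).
[Q(α):Q] = 2

[Q(α):Q] equals the degree of the minimal polynomial of α. Here α^2 = -761 and x^2 + 761 is irreducible (d = -761 is squarefree, ≠ 1, hence not a square), so deg(m_α) = 2. Thus [Q(α):Q] = 2.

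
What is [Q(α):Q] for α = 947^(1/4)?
[Q(α):Q] = 4

α is a root of x^4 - 947. By Eisenstein's criterion at the prime p = 947 (which divides the constant term 947 but p^2 = 896809 does not, since 947 is squarefree), x^4 - 947 is irreducible over Q. Hence [Q(α):Q] = 4.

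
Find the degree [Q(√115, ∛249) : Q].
[Q(√115, ∛249) : Q] = 6

Let L = Q(√115, ∛249). Since Q(√115) ⊂ L and [Q(√115):Q] = 2, the tower law gives 2 | [L:Q]. Likewise Q(∛249) ⊂ L with [Q(∛249):Q] = 3 (because 249 is not a perfect cube), so 3 | [L:Q]. As gcd(2,3) = 1, [L:Q] is divisible by 6. Conversely L is generated over Q by √115 and ∛249, so [L:Q] ≤ 2·3 = 6. Therefore [Q(√115, ∛249) : Q] = 6.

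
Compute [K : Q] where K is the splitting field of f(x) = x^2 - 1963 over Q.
[K : Q] = 2

f(x) = x^2 - 1963 factors as (x - √1963)(x + √1963). The splitting field is K = Q(√1963). Since 1963 is squarefree and > 1, it is not a perfect square, so x^2 - 1963 is irreducible over Q and [Q(√1963) : Q] = 2. Hence [K : Q] = 2.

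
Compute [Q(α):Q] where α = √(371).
[Q(α):Q] = 2

[Q(α):Q] equals the degree of the minimal polynomial of α. Here α^2 = 371 and x^2 - 371 is irreducible (d = 371 is squarefree, ≠ 1, hence not a square), so deg(m_α) = 2. Thus [Q(α):Q] = 2.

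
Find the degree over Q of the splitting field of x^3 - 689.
[K : Q] = 6

The roots of x^3 - 689 are ∛689, ω∛689, ω^2∛689 where ω = e^(2πi/3) is a primitive cube root of unity, so K = Q(∛689, ω). Now [Q(∛689):Q] = 3 (since 689 is not a perfect cube, x^3 - 689 is irreducible) and [Q(ω):Q] = 2. Both 2 and 3 divide [K:Q], and [K:Q] ≤ 3·2 = 6, so [K:Q] = 6. (Equivalently: Q(∛689) ⊂ R but ω ∉ R, so [K : Q(∛689)] = 2.)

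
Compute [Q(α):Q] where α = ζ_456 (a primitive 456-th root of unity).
[Q(α):Q] = 144

The minimal polynomial of ζ_456 over Q is the 456-th cyclotomic polynomial Φ_456(x), which is irreducible over Q and has degree φ(456) = 144. Hence [Q(α):Q] = φ(456) = 144.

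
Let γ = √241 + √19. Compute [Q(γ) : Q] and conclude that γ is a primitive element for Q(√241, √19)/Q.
[Q(γ) : Q] = 4 (equivalently, Q(γ) = Q(√241, √19))

Obviously Q(γ) ⊆ Q(√241, √19), and [Q(√241, √19):Q] = 4 (since 241, 19 are distinct squarefree integers > 1 with 4579 not a perfect square). To show equality we compute the minimal polynomial of γ. From γ = √241 + √19: γ^2 = 241 + 2√(4579) + 19 = 260 + 2√(4579), so γ^2 - 260 = 2√(4579); squaring, (γ^2 - 260)^2 = 4·4579, i.e. γ^4 - 520γ^2 + 67600 - 18316 = 0, i.e. γ^4 - 520γ^2 + 49284 = 0. So γ is a root of x^4 - 520x^2 + 49284. This polynomial is irreducible over Q: it has no rational root (each ±√241 ± √19 is irrational), and any factorization into two quadratics over Q would force √(4579) ∈ Q (pairing opposite roots) or √241, √19 ∈ Q (other pairings), all impossible. Hence [Q(γ):Q] = 4 = [Q(√241, √19):Q], so Q(γ) = Q(√241, √19).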